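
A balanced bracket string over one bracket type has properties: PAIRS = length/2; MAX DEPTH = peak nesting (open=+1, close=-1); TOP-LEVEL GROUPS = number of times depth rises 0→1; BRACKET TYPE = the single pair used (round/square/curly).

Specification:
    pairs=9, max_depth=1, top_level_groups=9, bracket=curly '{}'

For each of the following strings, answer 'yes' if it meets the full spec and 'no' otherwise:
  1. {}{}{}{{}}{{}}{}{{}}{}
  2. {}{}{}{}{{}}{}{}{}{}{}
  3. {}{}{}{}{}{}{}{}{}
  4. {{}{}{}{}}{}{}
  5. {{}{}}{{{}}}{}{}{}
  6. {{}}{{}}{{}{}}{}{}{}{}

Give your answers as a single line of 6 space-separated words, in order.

String 1 '{}{}{}{{}}{{}}{}{{}}{}': depth seq [1 0 1 0 1 0 1 2 1 0 1 2 1 0 1 0 1 2 1 0 1 0]
  -> pairs=11 depth=2 groups=8 -> no
String 2 '{}{}{}{}{{}}{}{}{}{}{}': depth seq [1 0 1 0 1 0 1 0 1 2 1 0 1 0 1 0 1 0 1 0 1 0]
  -> pairs=11 depth=2 groups=10 -> no
String 3 '{}{}{}{}{}{}{}{}{}': depth seq [1 0 1 0 1 0 1 0 1 0 1 0 1 0 1 0 1 0]
  -> pairs=9 depth=1 groups=9 -> yes
String 4 '{{}{}{}{}}{}{}': depth seq [1 2 1 2 1 2 1 2 1 0 1 0 1 0]
  -> pairs=7 depth=2 groups=3 -> no
String 5 '{{}{}}{{{}}}{}{}{}': depth seq [1 2 1 2 1 0 1 2 3 2 1 0 1 0 1 0 1 0]
  -> pairs=9 depth=3 groups=5 -> no
String 6 '{{}}{{}}{{}{}}{}{}{}{}': depth seq [1 2 1 0 1 2 1 0 1 2 1 2 1 0 1 0 1 0 1 0 1 0]
  -> pairs=11 depth=2 groups=7 -> no

Answer: no no yes no no no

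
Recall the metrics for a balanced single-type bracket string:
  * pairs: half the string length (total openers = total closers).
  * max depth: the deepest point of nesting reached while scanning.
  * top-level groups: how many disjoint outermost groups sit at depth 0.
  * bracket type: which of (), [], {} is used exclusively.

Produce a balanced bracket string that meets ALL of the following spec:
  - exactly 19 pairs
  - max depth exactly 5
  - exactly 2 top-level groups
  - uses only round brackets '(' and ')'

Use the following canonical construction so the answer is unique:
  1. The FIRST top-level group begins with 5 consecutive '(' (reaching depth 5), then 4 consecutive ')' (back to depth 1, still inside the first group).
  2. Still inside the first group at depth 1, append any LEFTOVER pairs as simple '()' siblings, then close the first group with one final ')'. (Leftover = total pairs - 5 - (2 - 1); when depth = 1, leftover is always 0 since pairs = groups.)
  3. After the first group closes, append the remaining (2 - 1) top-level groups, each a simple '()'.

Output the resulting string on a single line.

Spec: pairs=19 depth=5 groups=2
Leftover pairs = 19 - 5 - (2-1) = 13
First group: deep chain of depth 5 + 13 sibling pairs
Remaining 1 groups: simple '()' each

Answer: ((((())))()()()()()()()()()()()()())()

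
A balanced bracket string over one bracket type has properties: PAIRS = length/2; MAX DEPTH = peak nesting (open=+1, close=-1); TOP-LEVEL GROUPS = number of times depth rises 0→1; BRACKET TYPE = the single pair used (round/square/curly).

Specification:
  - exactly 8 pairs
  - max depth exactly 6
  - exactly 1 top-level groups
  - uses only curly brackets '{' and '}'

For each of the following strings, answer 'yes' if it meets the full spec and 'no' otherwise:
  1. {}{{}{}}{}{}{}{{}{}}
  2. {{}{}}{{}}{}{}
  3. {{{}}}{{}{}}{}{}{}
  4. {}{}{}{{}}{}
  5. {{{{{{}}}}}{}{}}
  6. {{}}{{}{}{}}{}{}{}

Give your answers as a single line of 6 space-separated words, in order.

Answer: no no no no yes no

Derivation:
String 1 '{}{{}{}}{}{}{}{{}{}}': depth seq [1 0 1 2 1 2 1 0 1 0 1 0 1 0 1 2 1 2 1 0]
  -> pairs=10 depth=2 groups=6 -> no
String 2 '{{}{}}{{}}{}{}': depth seq [1 2 1 2 1 0 1 2 1 0 1 0 1 0]
  -> pairs=7 depth=2 groups=4 -> no
String 3 '{{{}}}{{}{}}{}{}{}': depth seq [1 2 3 2 1 0 1 2 1 2 1 0 1 0 1 0 1 0]
  -> pairs=9 depth=3 groups=5 -> no
String 4 '{}{}{}{{}}{}': depth seq [1 0 1 0 1 0 1 2 1 0 1 0]
  -> pairs=6 depth=2 groups=5 -> no
String 5 '{{{{{{}}}}}{}{}}': depth seq [1 2 3 4 5 6 5 4 3 2 1 2 1 2 1 0]
  -> pairs=8 depth=6 groups=1 -> yes
String 6 '{{}}{{}{}{}}{}{}{}': depth seq [1 2 1 0 1 2 1 2 1 2 1 0 1 0 1 0 1 0]
  -> pairs=9 depth=2 groups=5 -> no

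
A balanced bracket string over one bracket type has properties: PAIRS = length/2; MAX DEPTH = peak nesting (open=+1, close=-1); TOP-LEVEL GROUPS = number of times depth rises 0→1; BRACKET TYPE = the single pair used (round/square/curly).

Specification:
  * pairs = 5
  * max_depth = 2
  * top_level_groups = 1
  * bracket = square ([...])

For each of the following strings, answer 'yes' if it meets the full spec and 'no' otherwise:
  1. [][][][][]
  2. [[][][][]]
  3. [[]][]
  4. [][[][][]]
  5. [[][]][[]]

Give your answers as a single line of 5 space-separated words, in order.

String 1 '[][][][][]': depth seq [1 0 1 0 1 0 1 0 1 0]
  -> pairs=5 depth=1 groups=5 -> no
String 2 '[[][][][]]': depth seq [1 2 1 2 1 2 1 2 1 0]
  -> pairs=5 depth=2 groups=1 -> yes
String 3 '[[]][]': depth seq [1 2 1 0 1 0]
  -> pairs=3 depth=2 groups=2 -> no
String 4 '[][[][][]]': depth seq [1 0 1 2 1 2 1 2 1 0]
  -> pairs=5 depth=2 groups=2 -> no
String 5 '[[][]][[]]': depth seq [1 2 1 2 1 0 1 2 1 0]
  -> pairs=5 depth=2 groups=2 -> no

Answer: no yes no no no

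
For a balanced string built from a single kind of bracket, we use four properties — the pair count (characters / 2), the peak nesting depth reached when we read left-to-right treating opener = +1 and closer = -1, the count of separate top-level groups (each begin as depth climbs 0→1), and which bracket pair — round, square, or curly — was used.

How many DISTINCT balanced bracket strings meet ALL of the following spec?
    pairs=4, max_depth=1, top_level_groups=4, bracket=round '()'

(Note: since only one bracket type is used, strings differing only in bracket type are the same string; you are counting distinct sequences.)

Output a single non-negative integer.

Answer: 1

Derivation:
Spec: pairs=4 depth=1 groups=4
Count(depth <= 1) = 1
Count(depth <= 0) = 0
Count(depth == 1) = 1 - 0 = 1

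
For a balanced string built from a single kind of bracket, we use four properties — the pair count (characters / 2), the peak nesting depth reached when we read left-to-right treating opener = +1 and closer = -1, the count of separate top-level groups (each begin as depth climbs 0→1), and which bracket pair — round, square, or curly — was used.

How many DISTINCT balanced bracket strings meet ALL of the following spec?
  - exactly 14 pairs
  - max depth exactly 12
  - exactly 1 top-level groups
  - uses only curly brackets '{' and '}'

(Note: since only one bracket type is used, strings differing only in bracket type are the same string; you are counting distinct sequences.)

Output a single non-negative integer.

Spec: pairs=14 depth=12 groups=1
Count(depth <= 12) = 742876
Count(depth <= 11) = 742626
Count(depth == 12) = 742876 - 742626 = 250

Answer: 250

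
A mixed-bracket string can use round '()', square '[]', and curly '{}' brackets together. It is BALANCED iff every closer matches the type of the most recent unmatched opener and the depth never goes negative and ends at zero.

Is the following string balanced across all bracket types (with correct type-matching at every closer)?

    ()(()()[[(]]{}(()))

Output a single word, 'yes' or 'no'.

Answer: no

Derivation:
pos 0: push '('; stack = (
pos 1: ')' matches '('; pop; stack = (empty)
pos 2: push '('; stack = (
pos 3: push '('; stack = ((
pos 4: ')' matches '('; pop; stack = (
pos 5: push '('; stack = ((
pos 6: ')' matches '('; pop; stack = (
pos 7: push '['; stack = ([
pos 8: push '['; stack = ([[
pos 9: push '('; stack = ([[(
pos 10: saw closer ']' but top of stack is '(' (expected ')') → INVALID
Verdict: type mismatch at position 10: ']' closes '(' → no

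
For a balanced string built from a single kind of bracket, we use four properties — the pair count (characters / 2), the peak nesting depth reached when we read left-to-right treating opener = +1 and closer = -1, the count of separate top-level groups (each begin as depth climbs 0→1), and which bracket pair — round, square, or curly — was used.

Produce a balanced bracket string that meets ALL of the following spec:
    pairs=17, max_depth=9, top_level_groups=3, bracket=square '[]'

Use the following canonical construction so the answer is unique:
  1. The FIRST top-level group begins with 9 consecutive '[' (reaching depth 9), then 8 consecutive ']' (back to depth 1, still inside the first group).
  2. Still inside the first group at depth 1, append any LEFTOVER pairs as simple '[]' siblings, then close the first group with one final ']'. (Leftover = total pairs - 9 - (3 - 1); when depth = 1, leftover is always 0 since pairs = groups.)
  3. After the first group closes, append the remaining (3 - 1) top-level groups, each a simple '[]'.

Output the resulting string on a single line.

Spec: pairs=17 depth=9 groups=3
Leftover pairs = 17 - 9 - (3-1) = 6
First group: deep chain of depth 9 + 6 sibling pairs
Remaining 2 groups: simple '[]' each

Answer: [[[[[[[[[]]]]]]]][][][][][][]][][]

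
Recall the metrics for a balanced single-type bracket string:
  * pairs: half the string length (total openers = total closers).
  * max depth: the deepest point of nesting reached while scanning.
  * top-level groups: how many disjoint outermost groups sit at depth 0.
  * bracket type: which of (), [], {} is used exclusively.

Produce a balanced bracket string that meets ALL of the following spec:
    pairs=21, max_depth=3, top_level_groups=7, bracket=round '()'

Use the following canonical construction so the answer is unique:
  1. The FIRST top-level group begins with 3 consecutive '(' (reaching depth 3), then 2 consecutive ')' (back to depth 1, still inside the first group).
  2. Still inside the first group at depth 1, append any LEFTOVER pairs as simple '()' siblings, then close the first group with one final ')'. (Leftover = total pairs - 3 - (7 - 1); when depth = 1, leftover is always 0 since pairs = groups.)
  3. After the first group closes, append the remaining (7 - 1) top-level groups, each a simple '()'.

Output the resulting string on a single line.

Answer: ((())()()()()()()()()()()()())()()()()()()

Derivation:
Spec: pairs=21 depth=3 groups=7
Leftover pairs = 21 - 3 - (7-1) = 12
First group: deep chain of depth 3 + 12 sibling pairs
Remaining 6 groups: simple '()' each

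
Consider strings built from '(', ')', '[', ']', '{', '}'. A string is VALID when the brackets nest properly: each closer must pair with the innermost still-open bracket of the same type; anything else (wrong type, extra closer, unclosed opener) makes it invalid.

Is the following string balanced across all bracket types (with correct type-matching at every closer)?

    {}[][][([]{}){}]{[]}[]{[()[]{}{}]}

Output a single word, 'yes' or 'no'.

pos 0: push '{'; stack = {
pos 1: '}' matches '{'; pop; stack = (empty)
pos 2: push '['; stack = [
pos 3: ']' matches '['; pop; stack = (empty)
pos 4: push '['; stack = [
pos 5: ']' matches '['; pop; stack = (empty)
pos 6: push '['; stack = [
pos 7: push '('; stack = [(
pos 8: push '['; stack = [([
pos 9: ']' matches '['; pop; stack = [(
pos 10: push '{'; stack = [({
pos 11: '}' matches '{'; pop; stack = [(
pos 12: ')' matches '('; pop; stack = [
pos 13: push '{'; stack = [{
pos 14: '}' matches '{'; pop; stack = [
pos 15: ']' matches '['; pop; stack = (empty)
pos 16: push '{'; stack = {
pos 17: push '['; stack = {[
pos 18: ']' matches '['; pop; stack = {
pos 19: '}' matches '{'; pop; stack = (empty)
pos 20: push '['; stack = [
pos 21: ']' matches '['; pop; stack = (empty)
pos 22: push '{'; stack = {
pos 23: push '['; stack = {[
pos 24: push '('; stack = {[(
pos 25: ')' matches '('; pop; stack = {[
pos 26: push '['; stack = {[[
pos 27: ']' matches '['; pop; stack = {[
pos 28: push '{'; stack = {[{
pos 29: '}' matches '{'; pop; stack = {[
pos 30: push '{'; stack = {[{
pos 31: '}' matches '{'; pop; stack = {[
pos 32: ']' matches '['; pop; stack = {
pos 33: '}' matches '{'; pop; stack = (empty)
end: stack empty → VALID
Verdict: properly nested → yes

Answer: yes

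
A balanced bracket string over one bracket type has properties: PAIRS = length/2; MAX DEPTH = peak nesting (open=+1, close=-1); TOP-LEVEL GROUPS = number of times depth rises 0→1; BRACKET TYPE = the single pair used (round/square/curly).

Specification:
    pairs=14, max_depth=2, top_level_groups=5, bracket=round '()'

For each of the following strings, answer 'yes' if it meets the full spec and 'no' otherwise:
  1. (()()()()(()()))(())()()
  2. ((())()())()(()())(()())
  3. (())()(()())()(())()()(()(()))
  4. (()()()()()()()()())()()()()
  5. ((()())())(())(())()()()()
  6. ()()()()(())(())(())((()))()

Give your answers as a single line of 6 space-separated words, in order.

String 1 '(()()()()(()()))(())()()': depth seq [1 2 1 2 1 2 1 2 1 2 3 2 3 2 1 0 1 2 1 0 1 0 1 0]
  -> pairs=12 depth=3 groups=4 -> no
String 2 '((())()())()(()())(()())': depth seq [1 2 3 2 1 2 1 2 1 0 1 0 1 2 1 2 1 0 1 2 1 2 1 0]
  -> pairs=12 depth=3 groups=4 -> no
String 3 '(())()(()())()(())()()(()(()))': depth seq [1 2 1 0 1 0 1 2 1 2 1 0 1 0 1 2 1 0 1 0 1 0 1 2 1 2 3 2 1 0]
  -> pairs=15 depth=3 groups=8 -> no
String 4 '(()()()()()()()()())()()()()': depth seq [1 2 1 2 1 2 1 2 1 2 1 2 1 2 1 2 1 2 1 0 1 0 1 0 1 0 1 0]
  -> pairs=14 depth=2 groups=5 -> yes
String 5 '((()())())(())(())()()()()': depth seq [1 2 3 2 3 2 1 2 1 0 1 2 1 0 1 2 1 0 1 0 1 0 1 0 1 0]
  -> pairs=13 depth=3 groups=7 -> no
String 6 '()()()()(())(())(())((()))()': depth seq [1 0 1 0 1 0 1 0 1 2 1 0 1 2 1 0 1 2 1 0 1 2 3 2 1 0 1 0]
  -> pairs=14 depth=3 groups=9 -> no

Answer: no no no yes no no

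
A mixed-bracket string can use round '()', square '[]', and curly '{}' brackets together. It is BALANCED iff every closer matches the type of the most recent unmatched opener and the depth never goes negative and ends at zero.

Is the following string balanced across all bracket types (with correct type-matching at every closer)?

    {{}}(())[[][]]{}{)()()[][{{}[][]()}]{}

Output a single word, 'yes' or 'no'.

Answer: no

Derivation:
pos 0: push '{'; stack = {
pos 1: push '{'; stack = {{
pos 2: '}' matches '{'; pop; stack = {
pos 3: '}' matches '{'; pop; stack = (empty)
pos 4: push '('; stack = (
pos 5: push '('; stack = ((
pos 6: ')' matches '('; pop; stack = (
pos 7: ')' matches '('; pop; stack = (empty)
pos 8: push '['; stack = [
pos 9: push '['; stack = [[
pos 10: ']' matches '['; pop; stack = [
pos 11: push '['; stack = [[
pos 12: ']' matches '['; pop; stack = [
pos 13: ']' matches '['; pop; stack = (empty)
pos 14: push '{'; stack = {
pos 15: '}' matches '{'; pop; stack = (empty)
pos 16: push '{'; stack = {
pos 17: saw closer ')' but top of stack is '{' (expected '}') → INVALID
Verdict: type mismatch at position 17: ')' closes '{' → no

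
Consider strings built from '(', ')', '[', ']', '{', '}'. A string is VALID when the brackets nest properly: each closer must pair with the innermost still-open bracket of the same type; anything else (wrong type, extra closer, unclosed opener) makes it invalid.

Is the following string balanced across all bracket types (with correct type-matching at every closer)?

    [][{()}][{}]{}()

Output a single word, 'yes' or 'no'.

Answer: yes

Derivation:
pos 0: push '['; stack = [
pos 1: ']' matches '['; pop; stack = (empty)
pos 2: push '['; stack = [
pos 3: push '{'; stack = [{
pos 4: push '('; stack = [{(
pos 5: ')' matches '('; pop; stack = [{
pos 6: '}' matches '{'; pop; stack = [
pos 7: ']' matches '['; pop; stack = (empty)
pos 8: push '['; stack = [
pos 9: push '{'; stack = [{
pos 10: '}' matches '{'; pop; stack = [
pos 11: ']' matches '['; pop; stack = (empty)
pos 12: push '{'; stack = {
pos 13: '}' matches '{'; pop; stack = (empty)
pos 14: push '('; stack = (
pos 15: ')' matches '('; pop; stack = (empty)
end: stack empty → VALID
Verdict: properly nested → yes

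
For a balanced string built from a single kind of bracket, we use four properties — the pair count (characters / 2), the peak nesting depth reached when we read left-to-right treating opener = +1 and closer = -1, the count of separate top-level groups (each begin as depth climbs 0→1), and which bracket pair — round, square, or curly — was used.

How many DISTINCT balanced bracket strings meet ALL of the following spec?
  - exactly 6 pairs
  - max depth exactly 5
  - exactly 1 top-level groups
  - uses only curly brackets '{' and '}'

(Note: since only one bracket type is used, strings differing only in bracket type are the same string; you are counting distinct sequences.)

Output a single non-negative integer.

Spec: pairs=6 depth=5 groups=1
Count(depth <= 5) = 41
Count(depth <= 4) = 34
Count(depth == 5) = 41 - 34 = 7

Answer: 7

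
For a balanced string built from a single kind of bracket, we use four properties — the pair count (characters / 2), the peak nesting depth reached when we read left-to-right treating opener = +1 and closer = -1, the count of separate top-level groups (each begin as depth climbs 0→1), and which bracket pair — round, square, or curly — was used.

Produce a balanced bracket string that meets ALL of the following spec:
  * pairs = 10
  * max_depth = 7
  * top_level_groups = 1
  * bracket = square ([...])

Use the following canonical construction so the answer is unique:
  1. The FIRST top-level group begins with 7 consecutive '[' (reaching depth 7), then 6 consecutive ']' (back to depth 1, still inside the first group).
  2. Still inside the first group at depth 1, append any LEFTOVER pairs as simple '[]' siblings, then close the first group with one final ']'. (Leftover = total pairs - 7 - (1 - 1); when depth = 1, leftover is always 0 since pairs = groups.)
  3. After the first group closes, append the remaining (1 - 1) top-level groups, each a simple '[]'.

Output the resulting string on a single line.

Spec: pairs=10 depth=7 groups=1
Leftover pairs = 10 - 7 - (1-1) = 3
First group: deep chain of depth 7 + 3 sibling pairs
Remaining 0 groups: simple '[]' each

Answer: [[[[[[[]]]]]][][][]]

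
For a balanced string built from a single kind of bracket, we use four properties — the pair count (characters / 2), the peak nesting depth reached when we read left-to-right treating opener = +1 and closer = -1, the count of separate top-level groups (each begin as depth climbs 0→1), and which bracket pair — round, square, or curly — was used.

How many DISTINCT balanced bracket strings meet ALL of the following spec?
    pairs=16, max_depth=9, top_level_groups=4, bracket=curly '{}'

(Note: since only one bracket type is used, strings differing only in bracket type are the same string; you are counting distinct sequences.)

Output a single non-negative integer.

Spec: pairs=16 depth=9 groups=4
Count(depth <= 9) = 4336965
Count(depth <= 8) = 4297761
Count(depth == 9) = 4336965 - 4297761 = 39204

Answer: 39204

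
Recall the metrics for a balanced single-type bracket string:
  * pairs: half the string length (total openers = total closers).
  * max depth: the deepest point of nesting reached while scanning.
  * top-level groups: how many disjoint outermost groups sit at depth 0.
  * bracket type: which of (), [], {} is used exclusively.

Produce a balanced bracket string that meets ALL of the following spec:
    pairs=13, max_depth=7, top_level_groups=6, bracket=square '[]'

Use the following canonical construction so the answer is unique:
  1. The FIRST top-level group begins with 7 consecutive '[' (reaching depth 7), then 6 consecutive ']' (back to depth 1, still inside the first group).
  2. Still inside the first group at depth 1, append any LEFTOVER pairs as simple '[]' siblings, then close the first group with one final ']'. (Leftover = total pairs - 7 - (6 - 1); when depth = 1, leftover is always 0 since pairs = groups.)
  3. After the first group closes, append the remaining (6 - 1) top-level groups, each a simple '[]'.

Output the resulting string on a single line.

Spec: pairs=13 depth=7 groups=6
Leftover pairs = 13 - 7 - (6-1) = 1
First group: deep chain of depth 7 + 1 sibling pairs
Remaining 5 groups: simple '[]' each

Answer: [[[[[[[]]]]]][]][][][][][]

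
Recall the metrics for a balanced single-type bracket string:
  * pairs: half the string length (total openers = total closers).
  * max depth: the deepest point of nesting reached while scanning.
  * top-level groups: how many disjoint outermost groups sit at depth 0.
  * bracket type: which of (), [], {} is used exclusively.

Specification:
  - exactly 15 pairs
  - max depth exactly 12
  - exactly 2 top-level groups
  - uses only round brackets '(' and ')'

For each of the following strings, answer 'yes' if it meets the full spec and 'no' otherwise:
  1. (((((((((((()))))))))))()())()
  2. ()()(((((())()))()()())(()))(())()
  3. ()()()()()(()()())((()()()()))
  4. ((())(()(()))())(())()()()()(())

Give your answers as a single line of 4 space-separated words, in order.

String 1 '(((((((((((()))))))))))()())()': depth seq [1 2 3 4 5 6 7 8 9 10 11 12 11 10 9 8 7 6 5 4 3 2 1 2 1 2 1 0 1 0]
  -> pairs=15 depth=12 groups=2 -> yes
String 2 '()()(((((())()))()()())(()))(())()': depth seq [1 0 1 0 1 2 3 4 5 6 5 4 5 4 3 2 3 2 3 2 3 2 1 2 3 2 1 0 1 2 1 0 1 0]
  -> pairs=17 depth=6 groups=5 -> no
String 3 '()()()()()(()()())((()()()()))': depth seq [1 0 1 0 1 0 1 0 1 0 1 2 1 2 1 2 1 0 1 2 3 2 3 2 3 2 3 2 1 0]
  -> pairs=15 depth=3 groups=7 -> no
String 4 '((())(()(()))())(())()()()()(())': depth seq [1 2 3 2 1 2 3 2 3 4 3 2 1 2 1 0 1 2 1 0 1 0 1 0 1 0 1 0 1 2 1 0]
  -> pairs=16 depth=4 groups=7 -> no

Answer: yes no no no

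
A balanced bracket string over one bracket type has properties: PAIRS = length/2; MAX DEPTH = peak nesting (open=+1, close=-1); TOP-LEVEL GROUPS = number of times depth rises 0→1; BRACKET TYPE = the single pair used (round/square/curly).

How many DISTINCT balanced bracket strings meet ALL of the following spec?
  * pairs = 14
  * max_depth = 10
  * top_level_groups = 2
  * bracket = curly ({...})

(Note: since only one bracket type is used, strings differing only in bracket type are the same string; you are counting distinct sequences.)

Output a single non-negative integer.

Answer: 2948

Derivation:
Spec: pairs=14 depth=10 groups=2
Count(depth <= 10) = 742398
Count(depth <= 9) = 739450
Count(depth == 10) = 742398 - 739450 = 2948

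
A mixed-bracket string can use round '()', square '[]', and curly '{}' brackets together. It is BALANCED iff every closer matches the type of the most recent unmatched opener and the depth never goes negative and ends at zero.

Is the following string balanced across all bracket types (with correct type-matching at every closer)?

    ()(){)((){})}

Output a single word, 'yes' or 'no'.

Answer: no

Derivation:
pos 0: push '('; stack = (
pos 1: ')' matches '('; pop; stack = (empty)
pos 2: push '('; stack = (
pos 3: ')' matches '('; pop; stack = (empty)
pos 4: push '{'; stack = {
pos 5: saw closer ')' but top of stack is '{' (expected '}') → INVALID
Verdict: type mismatch at position 5: ')' closes '{' → no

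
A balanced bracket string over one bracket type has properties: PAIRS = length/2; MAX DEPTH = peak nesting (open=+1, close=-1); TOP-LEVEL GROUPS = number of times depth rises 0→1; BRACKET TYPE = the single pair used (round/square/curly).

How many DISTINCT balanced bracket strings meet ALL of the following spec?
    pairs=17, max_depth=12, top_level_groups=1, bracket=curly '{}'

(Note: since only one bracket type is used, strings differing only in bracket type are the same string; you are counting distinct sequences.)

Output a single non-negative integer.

Spec: pairs=17 depth=12 groups=1
Count(depth <= 12) = 35331134
Count(depth <= 11) = 35223254
Count(depth == 12) = 35331134 - 35223254 = 107880

Answer: 107880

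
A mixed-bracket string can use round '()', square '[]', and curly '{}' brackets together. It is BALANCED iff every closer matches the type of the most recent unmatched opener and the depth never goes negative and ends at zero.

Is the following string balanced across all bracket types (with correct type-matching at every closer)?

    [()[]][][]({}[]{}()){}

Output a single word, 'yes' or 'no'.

Answer: yes

Derivation:
pos 0: push '['; stack = [
pos 1: push '('; stack = [(
pos 2: ')' matches '('; pop; stack = [
pos 3: push '['; stack = [[
pos 4: ']' matches '['; pop; stack = [
pos 5: ']' matches '['; pop; stack = (empty)
pos 6: push '['; stack = [
pos 7: ']' matches '['; pop; stack = (empty)
pos 8: push '['; stack = [
pos 9: ']' matches '['; pop; stack = (empty)
pos 10: push '('; stack = (
pos 11: push '{'; stack = ({
pos 12: '}' matches '{'; pop; stack = (
pos 13: push '['; stack = ([
pos 14: ']' matches '['; pop; stack = (
pos 15: push '{'; stack = ({
pos 16: '}' matches '{'; pop; stack = (
pos 17: push '('; stack = ((
pos 18: ')' matches '('; pop; stack = (
pos 19: ')' matches '('; pop; stack = (empty)
pos 20: push '{'; stack = {
pos 21: '}' matches '{'; pop; stack = (empty)
end: stack empty → VALID
Verdict: properly nested → yes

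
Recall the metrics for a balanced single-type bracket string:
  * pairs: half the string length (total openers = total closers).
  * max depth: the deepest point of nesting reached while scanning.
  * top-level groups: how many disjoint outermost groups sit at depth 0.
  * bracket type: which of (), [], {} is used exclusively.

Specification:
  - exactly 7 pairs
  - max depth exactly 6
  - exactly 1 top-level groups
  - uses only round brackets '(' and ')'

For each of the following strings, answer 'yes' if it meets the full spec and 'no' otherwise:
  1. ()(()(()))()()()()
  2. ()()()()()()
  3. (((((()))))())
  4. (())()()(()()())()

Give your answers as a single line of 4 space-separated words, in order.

String 1 '()(()(()))()()()()': depth seq [1 0 1 2 1 2 3 2 1 0 1 0 1 0 1 0 1 0]
  -> pairs=9 depth=3 groups=6 -> no
String 2 '()()()()()()': depth seq [1 0 1 0 1 0 1 0 1 0 1 0]
  -> pairs=6 depth=1 groups=6 -> no
String 3 '(((((()))))())': depth seq [1 2 3 4 5 6 5 4 3 2 1 2 1 0]
  -> pairs=7 depth=6 groups=1 -> yes
String 4 '(())()()(()()())()': depth seq [1 2 1 0 1 0 1 0 1 2 1 2 1 2 1 0 1 0]
  -> pairs=9 depth=2 groups=5 -> no

Answer: no no yes no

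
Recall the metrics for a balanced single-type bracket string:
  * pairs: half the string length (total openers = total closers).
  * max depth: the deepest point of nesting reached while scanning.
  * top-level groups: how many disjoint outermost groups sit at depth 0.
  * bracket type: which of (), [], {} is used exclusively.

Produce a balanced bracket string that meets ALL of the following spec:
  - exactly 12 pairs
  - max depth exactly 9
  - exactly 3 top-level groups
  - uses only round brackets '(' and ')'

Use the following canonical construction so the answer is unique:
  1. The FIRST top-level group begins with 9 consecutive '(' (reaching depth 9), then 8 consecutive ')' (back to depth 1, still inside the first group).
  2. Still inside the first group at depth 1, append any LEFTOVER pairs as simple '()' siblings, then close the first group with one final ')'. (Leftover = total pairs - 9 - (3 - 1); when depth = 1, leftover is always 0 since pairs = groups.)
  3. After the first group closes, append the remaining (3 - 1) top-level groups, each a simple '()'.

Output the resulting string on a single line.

Spec: pairs=12 depth=9 groups=3
Leftover pairs = 12 - 9 - (3-1) = 1
First group: deep chain of depth 9 + 1 sibling pairs
Remaining 2 groups: simple '()' each

Answer: ((((((((())))))))())()()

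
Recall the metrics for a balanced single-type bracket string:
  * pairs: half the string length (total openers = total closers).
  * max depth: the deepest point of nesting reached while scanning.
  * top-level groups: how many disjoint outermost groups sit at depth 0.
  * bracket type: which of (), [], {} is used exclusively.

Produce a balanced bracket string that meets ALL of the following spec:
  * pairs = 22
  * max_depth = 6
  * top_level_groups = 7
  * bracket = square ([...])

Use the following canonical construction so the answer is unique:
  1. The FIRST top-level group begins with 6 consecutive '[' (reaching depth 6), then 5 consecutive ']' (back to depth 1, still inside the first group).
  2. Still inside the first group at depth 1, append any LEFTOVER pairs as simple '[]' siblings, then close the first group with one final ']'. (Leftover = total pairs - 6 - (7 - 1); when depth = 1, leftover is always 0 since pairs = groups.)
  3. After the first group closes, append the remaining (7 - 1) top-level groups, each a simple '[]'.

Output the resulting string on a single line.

Answer: [[[[[[]]]]][][][][][][][][][][]][][][][][][]

Derivation:
Spec: pairs=22 depth=6 groups=7
Leftover pairs = 22 - 6 - (7-1) = 10
First group: deep chain of depth 6 + 10 sibling pairs
Remaining 6 groups: simple '[]' each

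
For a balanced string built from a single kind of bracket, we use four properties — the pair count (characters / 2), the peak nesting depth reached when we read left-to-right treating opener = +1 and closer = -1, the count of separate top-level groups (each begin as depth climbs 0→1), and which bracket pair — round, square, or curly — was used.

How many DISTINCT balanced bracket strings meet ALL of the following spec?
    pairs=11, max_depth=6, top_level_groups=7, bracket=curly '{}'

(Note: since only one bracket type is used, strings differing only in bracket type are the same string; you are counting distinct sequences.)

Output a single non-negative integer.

Answer: 0

Derivation:
Spec: pairs=11 depth=6 groups=7
Count(depth <= 6) = 637
Count(depth <= 5) = 637
Count(depth == 6) = 637 - 637 = 0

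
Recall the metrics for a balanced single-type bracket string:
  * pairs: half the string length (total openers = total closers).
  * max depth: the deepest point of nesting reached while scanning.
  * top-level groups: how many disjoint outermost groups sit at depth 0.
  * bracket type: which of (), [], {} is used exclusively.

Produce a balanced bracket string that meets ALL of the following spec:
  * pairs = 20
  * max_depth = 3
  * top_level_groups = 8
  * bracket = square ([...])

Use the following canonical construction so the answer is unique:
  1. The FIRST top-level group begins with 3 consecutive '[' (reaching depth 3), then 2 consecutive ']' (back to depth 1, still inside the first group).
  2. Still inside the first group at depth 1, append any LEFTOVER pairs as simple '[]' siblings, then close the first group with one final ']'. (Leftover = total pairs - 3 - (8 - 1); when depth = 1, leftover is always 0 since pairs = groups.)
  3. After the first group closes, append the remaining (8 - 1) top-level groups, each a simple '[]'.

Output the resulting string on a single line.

Spec: pairs=20 depth=3 groups=8
Leftover pairs = 20 - 3 - (8-1) = 10
First group: deep chain of depth 3 + 10 sibling pairs
Remaining 7 groups: simple '[]' each

Answer: [[[]][][][][][][][][][][]][][][][][][][]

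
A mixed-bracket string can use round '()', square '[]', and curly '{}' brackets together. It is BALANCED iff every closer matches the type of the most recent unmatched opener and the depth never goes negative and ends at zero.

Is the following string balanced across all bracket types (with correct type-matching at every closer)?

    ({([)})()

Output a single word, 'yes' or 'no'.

Answer: no

Derivation:
pos 0: push '('; stack = (
pos 1: push '{'; stack = ({
pos 2: push '('; stack = ({(
pos 3: push '['; stack = ({([
pos 4: saw closer ')' but top of stack is '[' (expected ']') → INVALID
Verdict: type mismatch at position 4: ')' closes '[' → no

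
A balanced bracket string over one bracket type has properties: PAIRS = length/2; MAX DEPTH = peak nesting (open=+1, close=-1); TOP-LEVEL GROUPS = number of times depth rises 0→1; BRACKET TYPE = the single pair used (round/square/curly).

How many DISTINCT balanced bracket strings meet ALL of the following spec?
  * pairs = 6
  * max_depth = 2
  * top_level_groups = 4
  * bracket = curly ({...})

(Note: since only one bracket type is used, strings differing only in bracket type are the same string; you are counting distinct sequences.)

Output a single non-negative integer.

Spec: pairs=6 depth=2 groups=4
Count(depth <= 2) = 10
Count(depth <= 1) = 0
Count(depth == 2) = 10 - 0 = 10

Answer: 10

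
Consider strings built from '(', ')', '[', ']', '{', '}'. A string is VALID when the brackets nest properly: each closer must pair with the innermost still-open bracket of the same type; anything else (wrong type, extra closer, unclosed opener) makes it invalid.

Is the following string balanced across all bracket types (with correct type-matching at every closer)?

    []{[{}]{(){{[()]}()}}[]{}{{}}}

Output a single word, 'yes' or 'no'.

pos 0: push '['; stack = [
pos 1: ']' matches '['; pop; stack = (empty)
pos 2: push '{'; stack = {
pos 3: push '['; stack = {[
pos 4: push '{'; stack = {[{
pos 5: '}' matches '{'; pop; stack = {[
pos 6: ']' matches '['; pop; stack = {
pos 7: push '{'; stack = {{
pos 8: push '('; stack = {{(
pos 9: ')' matches '('; pop; stack = {{
pos 10: push '{'; stack = {{{
pos 11: push '{'; stack = {{{{
pos 12: push '['; stack = {{{{[
pos 13: push '('; stack = {{{{[(
pos 14: ')' matches '('; pop; stack = {{{{[
pos 15: ']' matches '['; pop; stack = {{{{
pos 16: '}' matches '{'; pop; stack = {{{
pos 17: push '('; stack = {{{(
pos 18: ')' matches '('; pop; stack = {{{
pos 19: '}' matches '{'; pop; stack = {{
pos 20: '}' matches '{'; pop; stack = {
pos 21: push '['; stack = {[
pos 22: ']' matches '['; pop; stack = {
pos 23: push '{'; stack = {{
pos 24: '}' matches '{'; pop; stack = {
pos 25: push '{'; stack = {{
pos 26: push '{'; stack = {{{
pos 27: '}' matches '{'; pop; stack = {{
pos 28: '}' matches '{'; pop; stack = {
pos 29: '}' matches '{'; pop; stack = (empty)
end: stack empty → VALID
Verdict: properly nested → yes

Answer: yes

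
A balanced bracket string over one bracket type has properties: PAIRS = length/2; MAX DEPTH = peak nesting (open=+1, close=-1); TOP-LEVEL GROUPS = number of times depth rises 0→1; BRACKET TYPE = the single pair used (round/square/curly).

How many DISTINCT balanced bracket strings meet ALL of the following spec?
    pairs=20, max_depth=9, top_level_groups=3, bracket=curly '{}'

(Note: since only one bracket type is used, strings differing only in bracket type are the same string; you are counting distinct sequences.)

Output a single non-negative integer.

Answer: 79372428

Derivation:
Spec: pairs=20 depth=9 groups=3
Count(depth <= 9) = 1243086174
Count(depth <= 8) = 1163713746
Count(depth == 9) = 1243086174 - 1163713746 = 79372428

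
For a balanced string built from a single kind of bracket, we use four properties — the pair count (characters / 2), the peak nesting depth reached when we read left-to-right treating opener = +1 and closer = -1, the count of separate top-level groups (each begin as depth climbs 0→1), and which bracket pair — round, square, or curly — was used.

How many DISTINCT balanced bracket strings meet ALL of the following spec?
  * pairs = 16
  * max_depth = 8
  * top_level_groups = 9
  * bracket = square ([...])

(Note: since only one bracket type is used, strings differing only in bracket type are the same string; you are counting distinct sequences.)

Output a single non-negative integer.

Answer: 9

Derivation:
Spec: pairs=16 depth=8 groups=9
Count(depth <= 8) = 95931
Count(depth <= 7) = 95922
Count(depth == 8) = 95931 - 95922 = 9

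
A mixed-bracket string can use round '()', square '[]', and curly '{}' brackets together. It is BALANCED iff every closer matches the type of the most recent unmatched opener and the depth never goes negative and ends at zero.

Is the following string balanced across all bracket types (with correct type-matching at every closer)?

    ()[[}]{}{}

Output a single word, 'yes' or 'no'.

pos 0: push '('; stack = (
pos 1: ')' matches '('; pop; stack = (empty)
pos 2: push '['; stack = [
pos 3: push '['; stack = [[
pos 4: saw closer '}' but top of stack is '[' (expected ']') → INVALID
Verdict: type mismatch at position 4: '}' closes '[' → no

Answer: no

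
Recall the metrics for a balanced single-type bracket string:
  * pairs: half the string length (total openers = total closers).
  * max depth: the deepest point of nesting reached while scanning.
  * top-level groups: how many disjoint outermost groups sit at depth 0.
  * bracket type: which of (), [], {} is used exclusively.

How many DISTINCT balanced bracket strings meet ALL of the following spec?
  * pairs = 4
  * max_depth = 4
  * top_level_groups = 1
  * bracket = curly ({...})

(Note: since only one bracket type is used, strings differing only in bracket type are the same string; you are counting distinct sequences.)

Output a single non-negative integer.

Answer: 1

Derivation:
Spec: pairs=4 depth=4 groups=1
Count(depth <= 4) = 5
Count(depth <= 3) = 4
Count(depth == 4) = 5 - 4 = 1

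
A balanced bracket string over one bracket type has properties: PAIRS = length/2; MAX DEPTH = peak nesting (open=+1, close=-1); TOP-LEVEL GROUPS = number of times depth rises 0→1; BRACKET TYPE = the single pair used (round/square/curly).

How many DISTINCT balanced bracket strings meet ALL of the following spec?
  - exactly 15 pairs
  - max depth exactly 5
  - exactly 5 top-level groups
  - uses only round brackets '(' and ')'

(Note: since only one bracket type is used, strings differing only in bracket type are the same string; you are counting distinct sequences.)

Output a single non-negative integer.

Answer: 182740

Derivation:
Spec: pairs=15 depth=5 groups=5
Count(depth <= 5) = 537382
Count(depth <= 4) = 354642
Count(depth == 5) = 537382 - 354642 = 182740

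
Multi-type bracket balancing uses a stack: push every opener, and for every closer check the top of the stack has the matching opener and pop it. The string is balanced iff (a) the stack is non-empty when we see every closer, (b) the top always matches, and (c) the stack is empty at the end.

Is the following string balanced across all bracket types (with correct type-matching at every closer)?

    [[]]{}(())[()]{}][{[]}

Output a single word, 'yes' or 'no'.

pos 0: push '['; stack = [
pos 1: push '['; stack = [[
pos 2: ']' matches '['; pop; stack = [
pos 3: ']' matches '['; pop; stack = (empty)
pos 4: push '{'; stack = {
pos 5: '}' matches '{'; pop; stack = (empty)
pos 6: push '('; stack = (
pos 7: push '('; stack = ((
pos 8: ')' matches '('; pop; stack = (
pos 9: ')' matches '('; pop; stack = (empty)
pos 10: push '['; stack = [
pos 11: push '('; stack = [(
pos 12: ')' matches '('; pop; stack = [
pos 13: ']' matches '['; pop; stack = (empty)
pos 14: push '{'; stack = {
pos 15: '}' matches '{'; pop; stack = (empty)
pos 16: saw closer ']' but stack is empty → INVALID
Verdict: unmatched closer ']' at position 16 → no

Answer: no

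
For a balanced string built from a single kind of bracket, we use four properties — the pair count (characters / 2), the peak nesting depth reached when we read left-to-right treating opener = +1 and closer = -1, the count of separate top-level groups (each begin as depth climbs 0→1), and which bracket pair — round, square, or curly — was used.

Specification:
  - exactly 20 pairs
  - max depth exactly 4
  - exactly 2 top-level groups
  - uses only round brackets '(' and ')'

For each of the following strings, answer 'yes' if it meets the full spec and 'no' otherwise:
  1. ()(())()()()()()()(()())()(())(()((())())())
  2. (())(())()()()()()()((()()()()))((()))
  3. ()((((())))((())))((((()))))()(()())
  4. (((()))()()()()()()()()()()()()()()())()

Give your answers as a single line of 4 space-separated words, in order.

String 1 '()(())()()()()()()(()())()(())(()((())())())': depth seq [1 0 1 2 1 0 1 0 1 0 1 0 1 0 1 0 1 0 1 2 1 2 1 0 1 0 1 2 1 0 1 2 1 2 3 4 3 2 3 2 1 2 1 0]
  -> pairs=22 depth=4 groups=12 -> no
String 2 '(())(())()()()()()()((()()()()))((()))': depth seq [1 2 1 0 1 2 1 0 1 0 1 0 1 0 1 0 1 0 1 0 1 2 3 2 3 2 3 2 3 2 1 0 1 2 3 2 1 0]
  -> pairs=19 depth=3 groups=10 -> no
String 3 '()((((())))((())))((((()))))()(()())': depth seq [1 0 1 2 3 4 5 4 3 2 1 2 3 4 3 2 1 0 1 2 3 4 5 4 3 2 1 0 1 0 1 2 1 2 1 0]
  -> pairs=18 depth=5 groups=5 -> no
String 4 '(((()))()()()()()()()()()()()()()()())()': depth seq [1 2 3 4 3 2 1 2 1 2 1 2 1 2 1 2 1 2 1 2 1 2 1 2 1 2 1 2 1 2 1 2 1 2 1 2 1 0 1 0]
  -> pairs=20 depth=4 groups=2 -> yes

Answer: no no no yes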